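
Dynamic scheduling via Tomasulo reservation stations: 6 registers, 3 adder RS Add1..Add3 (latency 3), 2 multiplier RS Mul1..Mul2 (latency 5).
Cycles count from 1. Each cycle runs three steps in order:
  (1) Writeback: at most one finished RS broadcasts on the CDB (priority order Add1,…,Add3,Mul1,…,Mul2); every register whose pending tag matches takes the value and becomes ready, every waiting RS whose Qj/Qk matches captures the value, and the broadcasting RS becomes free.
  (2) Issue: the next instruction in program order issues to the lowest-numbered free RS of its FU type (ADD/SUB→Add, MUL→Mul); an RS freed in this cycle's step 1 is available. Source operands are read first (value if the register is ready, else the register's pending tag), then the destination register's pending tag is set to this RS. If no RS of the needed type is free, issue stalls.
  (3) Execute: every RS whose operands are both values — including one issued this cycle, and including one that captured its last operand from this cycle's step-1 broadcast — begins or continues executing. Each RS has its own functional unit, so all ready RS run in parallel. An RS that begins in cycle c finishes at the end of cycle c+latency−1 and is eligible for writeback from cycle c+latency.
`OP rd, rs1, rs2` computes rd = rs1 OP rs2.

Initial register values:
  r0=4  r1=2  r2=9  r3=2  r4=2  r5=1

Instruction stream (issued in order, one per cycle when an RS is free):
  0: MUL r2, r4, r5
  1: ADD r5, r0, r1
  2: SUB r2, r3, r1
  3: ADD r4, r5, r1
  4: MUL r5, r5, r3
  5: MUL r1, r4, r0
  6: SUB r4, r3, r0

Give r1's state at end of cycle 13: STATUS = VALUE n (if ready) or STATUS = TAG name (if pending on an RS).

cycle 1: issue MUL r2<-Mul1 // r0:4,r1:2,r2:Mul1,r3:2,r4:2,r5:1
cycle 2: issue ADD r5<-Add1 // r0:4,r1:2,r2:Mul1,r3:2,r4:2,r5:Add1
cycle 3: issue SUB r2<-Add2 // r0:4,r1:2,r2:Add2,r3:2,r4:2,r5:Add1
cycle 4: issue ADD r4<-Add3 // r0:4,r1:2,r2:Add2,r3:2,r4:Add3,r5:Add1
cycle 5: CDB Add1=6; issue MUL r5<-Mul2 // r0:4,r1:2,r2:Add2,r3:2,r4:Add3,r5:Mul2
cycle 6: CDB Add2=0; stall // r0:4,r1:2,r2:0,r3:2,r4:Add3,r5:Mul2
cycle 7: CDB Mul1=2; issue MUL r1<-Mul1 // r0:4,r1:Mul1,r2:0,r3:2,r4:Add3,r5:Mul2
cycle 8: CDB Add3=8; issue SUB r4<-Add1 // r0:4,r1:Mul1,r2:0,r3:2,r4:Add1,r5:Mul2
cycle 9: - // r0:4,r1:Mul1,r2:0,r3:2,r4:Add1,r5:Mul2
cycle 10: CDB Mul2=12 // r0:4,r1:Mul1,r2:0,r3:2,r4:Add1,r5:12
cycle 11: CDB Add1=-2 // r0:4,r1:Mul1,r2:0,r3:2,r4:-2,r5:12
cycle 12: - // r0:4,r1:Mul1,r2:0,r3:2,r4:-2,r5:12
cycle 13: CDB Mul1=32 // r0:4,r1:32,r2:0,r3:2,r4:-2,r5:12

STATUS = VALUE 32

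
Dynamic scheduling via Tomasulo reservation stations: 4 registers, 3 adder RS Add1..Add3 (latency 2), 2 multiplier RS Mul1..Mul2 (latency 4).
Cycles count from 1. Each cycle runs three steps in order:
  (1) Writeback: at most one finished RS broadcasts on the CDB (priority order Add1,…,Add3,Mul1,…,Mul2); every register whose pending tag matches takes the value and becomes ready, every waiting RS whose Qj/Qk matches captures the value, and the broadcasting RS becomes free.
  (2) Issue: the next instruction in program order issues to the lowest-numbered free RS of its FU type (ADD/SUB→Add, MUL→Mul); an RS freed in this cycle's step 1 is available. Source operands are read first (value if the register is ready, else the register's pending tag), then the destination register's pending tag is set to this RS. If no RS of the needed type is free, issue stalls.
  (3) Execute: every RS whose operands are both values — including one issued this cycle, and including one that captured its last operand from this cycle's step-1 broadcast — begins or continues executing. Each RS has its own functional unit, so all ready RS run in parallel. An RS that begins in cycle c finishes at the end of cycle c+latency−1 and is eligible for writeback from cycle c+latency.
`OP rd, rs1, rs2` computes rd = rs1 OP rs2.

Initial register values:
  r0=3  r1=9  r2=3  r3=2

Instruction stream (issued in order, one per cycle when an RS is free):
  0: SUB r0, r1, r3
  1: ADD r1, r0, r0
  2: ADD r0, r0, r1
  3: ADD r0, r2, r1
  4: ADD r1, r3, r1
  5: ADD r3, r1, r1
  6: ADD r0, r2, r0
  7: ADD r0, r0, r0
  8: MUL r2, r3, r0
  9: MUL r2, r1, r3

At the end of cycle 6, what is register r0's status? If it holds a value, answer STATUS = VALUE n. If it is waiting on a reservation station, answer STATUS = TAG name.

  c1: issue SUB r0<-Add1  regs: r0:Add1,r1:9,r2:3,r3:2
  c2: issue ADD r1<-Add2  regs: r0:Add1,r1:Add2,r2:3,r3:2
  c3: CDB Add1=7; issue ADD r0<-Add1  regs: r0:Add1,r1:Add2,r2:3,r3:2
  c4: issue ADD r0<-Add3  regs: r0:Add3,r1:Add2,r2:3,r3:2
  c5: CDB Add2=14; issue ADD r1<-Add2  regs: r0:Add3,r1:Add2,r2:3,r3:2
  c6: stall  regs: r0:Add3,r1:Add2,r2:3,r3:2

STATUS = TAG Add3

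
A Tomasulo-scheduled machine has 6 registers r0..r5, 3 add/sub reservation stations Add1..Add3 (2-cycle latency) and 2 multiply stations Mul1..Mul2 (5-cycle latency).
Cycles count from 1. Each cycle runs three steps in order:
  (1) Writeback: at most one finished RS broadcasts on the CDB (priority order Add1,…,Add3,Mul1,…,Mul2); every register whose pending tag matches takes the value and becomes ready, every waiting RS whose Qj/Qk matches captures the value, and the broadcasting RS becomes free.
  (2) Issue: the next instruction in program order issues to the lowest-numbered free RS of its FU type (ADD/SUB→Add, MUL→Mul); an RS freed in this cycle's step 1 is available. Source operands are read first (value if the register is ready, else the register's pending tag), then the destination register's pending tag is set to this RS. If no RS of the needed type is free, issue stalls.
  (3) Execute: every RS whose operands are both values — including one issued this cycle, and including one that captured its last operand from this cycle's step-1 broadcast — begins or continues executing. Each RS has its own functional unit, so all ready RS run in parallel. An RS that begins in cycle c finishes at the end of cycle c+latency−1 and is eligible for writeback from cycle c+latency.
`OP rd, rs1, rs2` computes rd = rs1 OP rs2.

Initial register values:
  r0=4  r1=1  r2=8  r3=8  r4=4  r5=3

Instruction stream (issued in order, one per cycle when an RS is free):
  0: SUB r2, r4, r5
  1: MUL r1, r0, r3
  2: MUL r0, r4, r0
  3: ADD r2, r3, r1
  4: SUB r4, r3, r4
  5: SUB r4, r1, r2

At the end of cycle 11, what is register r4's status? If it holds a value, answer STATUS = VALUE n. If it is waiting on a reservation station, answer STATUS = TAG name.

STATUS = TAG Add3

cycle 1: issue SUB r2<-Add1 // r0:4,r1:1,r2:Add1,r3:8,r4:4,r5:3
cycle 2: issue MUL r1<-Mul1 // r0:4,r1:Mul1,r2:Add1,r3:8,r4:4,r5:3
cycle 3: CDB Add1=1; issue MUL r0<-Mul2 // r0:Mul2,r1:Mul1,r2:1,r3:8,r4:4,r5:3
cycle 4: issue ADD r2<-Add1 // r0:Mul2,r1:Mul1,r2:Add1,r3:8,r4:4,r5:3
cycle 5: issue SUB r4<-Add2 // r0:Mul2,r1:Mul1,r2:Add1,r3:8,r4:Add2,r5:3
cycle 6: issue SUB r4<-Add3 // r0:Mul2,r1:Mul1,r2:Add1,r3:8,r4:Add3,r5:3
cycle 7: CDB Add2=4 // r0:Mul2,r1:Mul1,r2:Add1,r3:8,r4:Add3,r5:3
cycle 8: CDB Mul1=32 // r0:Mul2,r1:32,r2:Add1,r3:8,r4:Add3,r5:3
cycle 9: CDB Mul2=16 // r0:16,r1:32,r2:Add1,r3:8,r4:Add3,r5:3
cycle 10: CDB Add1=40 // r0:16,r1:32,r2:40,r3:8,r4:Add3,r5:3
cycle 11: - // r0:16,r1:32,r2:40,r3:8,r4:Add3,r5:3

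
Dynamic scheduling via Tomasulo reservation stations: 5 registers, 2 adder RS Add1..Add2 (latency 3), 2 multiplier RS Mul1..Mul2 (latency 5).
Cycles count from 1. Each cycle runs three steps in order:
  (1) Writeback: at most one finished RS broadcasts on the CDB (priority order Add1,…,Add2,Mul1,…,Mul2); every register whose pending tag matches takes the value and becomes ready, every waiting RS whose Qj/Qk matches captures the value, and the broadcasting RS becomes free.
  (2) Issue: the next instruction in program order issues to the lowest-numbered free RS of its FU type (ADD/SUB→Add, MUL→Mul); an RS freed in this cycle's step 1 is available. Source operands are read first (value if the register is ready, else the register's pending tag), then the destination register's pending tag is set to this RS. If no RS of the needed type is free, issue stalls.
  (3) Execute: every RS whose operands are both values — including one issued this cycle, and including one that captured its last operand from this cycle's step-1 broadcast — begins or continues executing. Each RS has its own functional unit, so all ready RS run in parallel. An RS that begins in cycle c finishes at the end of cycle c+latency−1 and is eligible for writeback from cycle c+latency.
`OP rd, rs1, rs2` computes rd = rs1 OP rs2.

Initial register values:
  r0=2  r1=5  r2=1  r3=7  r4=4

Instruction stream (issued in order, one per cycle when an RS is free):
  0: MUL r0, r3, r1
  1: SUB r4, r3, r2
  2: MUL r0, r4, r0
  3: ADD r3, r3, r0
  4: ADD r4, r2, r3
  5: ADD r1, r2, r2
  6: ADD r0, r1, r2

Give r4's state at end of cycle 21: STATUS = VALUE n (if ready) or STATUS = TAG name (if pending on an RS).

cycle 1: issue MUL r0<-Mul1 // r0:Mul1,r1:5,r2:1,r3:7,r4:4
cycle 2: issue SUB r4<-Add1 // r0:Mul1,r1:5,r2:1,r3:7,r4:Add1
cycle 3: issue MUL r0<-Mul2 // r0:Mul2,r1:5,r2:1,r3:7,r4:Add1
cycle 4: issue ADD r3<-Add2 // r0:Mul2,r1:5,r2:1,r3:Add2,r4:Add1
cycle 5: CDB Add1=6; issue ADD r4<-Add1 // r0:Mul2,r1:5,r2:1,r3:Add2,r4:Add1
cycle 6: CDB Mul1=35; stall // r0:Mul2,r1:5,r2:1,r3:Add2,r4:Add1
cycle 7: stall // r0:Mul2,r1:5,r2:1,r3:Add2,r4:Add1
cycle 8: stall // r0:Mul2,r1:5,r2:1,r3:Add2,r4:Add1
cycle 9: stall // r0:Mul2,r1:5,r2:1,r3:Add2,r4:Add1
cycle 10: stall // r0:Mul2,r1:5,r2:1,r3:Add2,r4:Add1
cycle 11: CDB Mul2=210; stall // r0:210,r1:5,r2:1,r3:Add2,r4:Add1
cycle 12: stall // r0:210,r1:5,r2:1,r3:Add2,r4:Add1
cycle 13: stall // r0:210,r1:5,r2:1,r3:Add2,r4:Add1
cycle 14: CDB Add2=217; issue ADD r1<-Add2 // r0:210,r1:Add2,r2:1,r3:217,r4:Add1
cycle 15: stall // r0:210,r1:Add2,r2:1,r3:217,r4:Add1
cycle 16: stall // r0:210,r1:Add2,r2:1,r3:217,r4:Add1
cycle 17: CDB Add1=218; issue ADD r0<-Add1 // r0:Add1,r1:Add2,r2:1,r3:217,r4:218
cycle 18: CDB Add2=2 // r0:Add1,r1:2,r2:1,r3:217,r4:218
cycle 19: - // r0:Add1,r1:2,r2:1,r3:217,r4:218
cycle 20: - // r0:Add1,r1:2,r2:1,r3:217,r4:218
cycle 21: CDB Add1=3 // r0:3,r1:2,r2:1,r3:217,r4:218

STATUS = VALUE 218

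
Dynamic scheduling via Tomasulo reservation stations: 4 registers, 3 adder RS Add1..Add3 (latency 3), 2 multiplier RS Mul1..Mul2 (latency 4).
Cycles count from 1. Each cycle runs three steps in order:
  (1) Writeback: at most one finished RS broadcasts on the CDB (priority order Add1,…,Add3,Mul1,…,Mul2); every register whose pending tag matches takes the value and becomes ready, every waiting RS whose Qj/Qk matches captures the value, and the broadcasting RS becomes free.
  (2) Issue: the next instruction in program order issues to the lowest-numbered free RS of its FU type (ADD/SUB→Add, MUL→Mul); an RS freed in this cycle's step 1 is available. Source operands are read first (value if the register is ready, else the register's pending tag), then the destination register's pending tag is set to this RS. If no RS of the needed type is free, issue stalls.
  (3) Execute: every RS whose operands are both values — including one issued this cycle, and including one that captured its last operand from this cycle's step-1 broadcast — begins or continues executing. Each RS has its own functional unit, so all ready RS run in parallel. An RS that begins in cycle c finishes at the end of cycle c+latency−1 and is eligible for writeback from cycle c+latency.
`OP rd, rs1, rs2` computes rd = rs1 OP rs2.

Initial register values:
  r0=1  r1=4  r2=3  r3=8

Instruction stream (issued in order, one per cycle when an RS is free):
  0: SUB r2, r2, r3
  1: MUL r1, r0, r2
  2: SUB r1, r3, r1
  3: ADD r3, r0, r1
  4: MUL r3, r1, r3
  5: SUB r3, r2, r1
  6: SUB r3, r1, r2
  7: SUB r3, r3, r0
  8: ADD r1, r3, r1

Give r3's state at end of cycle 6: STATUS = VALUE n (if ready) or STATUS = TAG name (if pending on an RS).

STATUS = TAG Add3

  c1: issue SUB r2<-Add1  regs: r0:1,r1:4,r2:Add1,r3:8
  c2: issue MUL r1<-Mul1  regs: r0:1,r1:Mul1,r2:Add1,r3:8
  c3: issue SUB r1<-Add2  regs: r0:1,r1:Add2,r2:Add1,r3:8
  c4: CDB Add1=-5; issue ADD r3<-Add1  regs: r0:1,r1:Add2,r2:-5,r3:Add1
  c5: issue MUL r3<-Mul2  regs: r0:1,r1:Add2,r2:-5,r3:Mul2
  c6: issue SUB r3<-Add3  regs: r0:1,r1:Add2,r2:-5,r3:Add3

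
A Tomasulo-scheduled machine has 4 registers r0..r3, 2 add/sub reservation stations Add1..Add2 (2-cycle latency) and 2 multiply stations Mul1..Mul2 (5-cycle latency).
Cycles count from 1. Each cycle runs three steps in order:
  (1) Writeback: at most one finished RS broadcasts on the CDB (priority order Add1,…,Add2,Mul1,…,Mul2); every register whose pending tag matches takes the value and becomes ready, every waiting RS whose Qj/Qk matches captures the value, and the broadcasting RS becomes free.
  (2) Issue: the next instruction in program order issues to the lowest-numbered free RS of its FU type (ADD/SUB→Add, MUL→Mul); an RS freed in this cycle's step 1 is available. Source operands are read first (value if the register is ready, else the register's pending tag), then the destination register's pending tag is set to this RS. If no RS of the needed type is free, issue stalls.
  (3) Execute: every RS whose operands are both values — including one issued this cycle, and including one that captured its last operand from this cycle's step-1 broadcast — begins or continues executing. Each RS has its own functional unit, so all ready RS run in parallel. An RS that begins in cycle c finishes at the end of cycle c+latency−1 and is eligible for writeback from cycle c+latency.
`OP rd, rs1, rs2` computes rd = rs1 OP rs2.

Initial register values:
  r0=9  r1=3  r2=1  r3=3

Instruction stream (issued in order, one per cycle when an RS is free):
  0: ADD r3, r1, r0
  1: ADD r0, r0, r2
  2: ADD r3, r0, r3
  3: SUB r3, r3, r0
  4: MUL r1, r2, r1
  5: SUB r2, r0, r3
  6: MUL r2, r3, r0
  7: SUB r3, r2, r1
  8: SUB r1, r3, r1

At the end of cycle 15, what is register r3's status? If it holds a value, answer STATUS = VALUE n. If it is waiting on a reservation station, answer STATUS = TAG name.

cycle 1: issue ADD r3<-Add1 // r0:9,r1:3,r2:1,r3:Add1
cycle 2: issue ADD r0<-Add2 // r0:Add2,r1:3,r2:1,r3:Add1
cycle 3: CDB Add1=12; issue ADD r3<-Add1 // r0:Add2,r1:3,r2:1,r3:Add1
cycle 4: CDB Add2=10; issue SUB r3<-Add2 // r0:10,r1:3,r2:1,r3:Add2
cycle 5: issue MUL r1<-Mul1 // r0:10,r1:Mul1,r2:1,r3:Add2
cycle 6: CDB Add1=22; issue SUB r2<-Add1 // r0:10,r1:Mul1,r2:Add1,r3:Add2
cycle 7: issue MUL r2<-Mul2 // r0:10,r1:Mul1,r2:Mul2,r3:Add2
cycle 8: CDB Add2=12; issue SUB r3<-Add2 // r0:10,r1:Mul1,r2:Mul2,r3:Add2
cycle 9: stall // r0:10,r1:Mul1,r2:Mul2,r3:Add2
cycle 10: CDB Add1=-2; issue SUB r1<-Add1 // r0:10,r1:Add1,r2:Mul2,r3:Add2
cycle 11: CDB Mul1=3 // r0:10,r1:Add1,r2:Mul2,r3:Add2
cycle 12: - // r0:10,r1:Add1,r2:Mul2,r3:Add2
cycle 13: CDB Mul2=120 // r0:10,r1:Add1,r2:120,r3:Add2
cycle 14: - // r0:10,r1:Add1,r2:120,r3:Add2
cycle 15: CDB Add2=117 // r0:10,r1:Add1,r2:120,r3:117

STATUS = VALUE 117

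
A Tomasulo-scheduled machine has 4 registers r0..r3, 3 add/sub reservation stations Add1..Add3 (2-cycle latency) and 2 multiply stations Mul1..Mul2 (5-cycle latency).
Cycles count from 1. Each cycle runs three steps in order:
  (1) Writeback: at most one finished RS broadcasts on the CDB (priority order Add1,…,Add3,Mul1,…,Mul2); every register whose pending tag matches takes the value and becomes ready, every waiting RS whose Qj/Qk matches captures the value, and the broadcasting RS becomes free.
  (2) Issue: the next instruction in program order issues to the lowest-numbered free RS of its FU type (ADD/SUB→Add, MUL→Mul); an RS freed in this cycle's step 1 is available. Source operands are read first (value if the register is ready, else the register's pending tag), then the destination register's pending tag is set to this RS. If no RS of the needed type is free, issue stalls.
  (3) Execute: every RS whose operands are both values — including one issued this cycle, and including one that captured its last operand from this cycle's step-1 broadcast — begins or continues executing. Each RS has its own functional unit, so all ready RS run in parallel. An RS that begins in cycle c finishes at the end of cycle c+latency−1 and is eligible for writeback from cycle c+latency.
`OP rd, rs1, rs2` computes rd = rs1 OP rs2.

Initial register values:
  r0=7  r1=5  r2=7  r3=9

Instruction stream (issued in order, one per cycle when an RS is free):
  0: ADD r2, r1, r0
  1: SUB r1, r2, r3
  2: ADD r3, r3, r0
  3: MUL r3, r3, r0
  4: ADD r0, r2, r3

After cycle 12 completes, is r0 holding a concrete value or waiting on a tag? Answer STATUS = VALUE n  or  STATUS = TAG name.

cycle 1: issue ADD r2<-Add1 // r0:7,r1:5,r2:Add1,r3:9
cycle 2: issue SUB r1<-Add2 // r0:7,r1:Add2,r2:Add1,r3:9
cycle 3: CDB Add1=12; issue ADD r3<-Add1 // r0:7,r1:Add2,r2:12,r3:Add1
cycle 4: issue MUL r3<-Mul1 // r0:7,r1:Add2,r2:12,r3:Mul1
cycle 5: CDB Add1=16; issue ADD r0<-Add1 // r0:Add1,r1:Add2,r2:12,r3:Mul1
cycle 6: CDB Add2=3 // r0:Add1,r1:3,r2:12,r3:Mul1
cycle 7: - // r0:Add1,r1:3,r2:12,r3:Mul1
cycle 8: - // r0:Add1,r1:3,r2:12,r3:Mul1
cycle 9: - // r0:Add1,r1:3,r2:12,r3:Mul1
cycle 10: CDB Mul1=112 // r0:Add1,r1:3,r2:12,r3:112
cycle 11: - // r0:Add1,r1:3,r2:12,r3:112
cycle 12: CDB Add1=124 // r0:124,r1:3,r2:12,r3:112

STATUS = VALUE 124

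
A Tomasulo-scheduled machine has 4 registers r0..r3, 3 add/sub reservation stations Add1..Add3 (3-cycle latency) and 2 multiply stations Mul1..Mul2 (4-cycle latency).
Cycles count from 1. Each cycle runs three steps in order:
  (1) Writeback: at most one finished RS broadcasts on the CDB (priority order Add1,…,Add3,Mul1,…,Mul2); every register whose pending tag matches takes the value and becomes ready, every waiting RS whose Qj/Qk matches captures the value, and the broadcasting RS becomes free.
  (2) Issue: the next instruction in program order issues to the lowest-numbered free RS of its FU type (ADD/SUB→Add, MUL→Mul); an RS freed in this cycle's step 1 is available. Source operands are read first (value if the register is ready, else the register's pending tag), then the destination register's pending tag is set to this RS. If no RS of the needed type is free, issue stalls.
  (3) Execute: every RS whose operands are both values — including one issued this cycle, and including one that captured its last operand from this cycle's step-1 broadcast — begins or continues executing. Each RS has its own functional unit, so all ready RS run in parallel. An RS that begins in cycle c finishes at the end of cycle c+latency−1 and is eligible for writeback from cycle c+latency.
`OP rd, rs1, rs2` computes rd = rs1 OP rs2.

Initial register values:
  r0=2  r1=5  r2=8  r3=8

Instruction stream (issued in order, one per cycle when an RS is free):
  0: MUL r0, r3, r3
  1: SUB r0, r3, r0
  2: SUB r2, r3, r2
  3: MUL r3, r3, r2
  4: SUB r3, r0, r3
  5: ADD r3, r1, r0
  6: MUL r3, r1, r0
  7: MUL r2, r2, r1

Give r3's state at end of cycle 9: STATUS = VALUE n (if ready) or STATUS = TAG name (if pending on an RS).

STATUS = TAG Mul1

c1: issue MUL r0<-Mul1 | r0:Mul1,r1:5,r2:8,r3:8
c2: issue SUB r0<-Add1 | r0:Add1,r1:5,r2:8,r3:8
c3: issue SUB r2<-Add2 | r0:Add1,r1:5,r2:Add2,r3:8
c4: issue MUL r3<-Mul2 | r0:Add1,r1:5,r2:Add2,r3:Mul2
c5: CDB Mul1=64; issue SUB r3<-Add3 | r0:Add1,r1:5,r2:Add2,r3:Add3
c6: CDB Add2=0; issue ADD r3<-Add2 | r0:Add1,r1:5,r2:0,r3:Add2
c7: issue MUL r3<-Mul1 | r0:Add1,r1:5,r2:0,r3:Mul1
c8: CDB Add1=-56; stall | r0:-56,r1:5,r2:0,r3:Mul1
c9: stall | r0:-56,r1:5,r2:0,r3:Mul1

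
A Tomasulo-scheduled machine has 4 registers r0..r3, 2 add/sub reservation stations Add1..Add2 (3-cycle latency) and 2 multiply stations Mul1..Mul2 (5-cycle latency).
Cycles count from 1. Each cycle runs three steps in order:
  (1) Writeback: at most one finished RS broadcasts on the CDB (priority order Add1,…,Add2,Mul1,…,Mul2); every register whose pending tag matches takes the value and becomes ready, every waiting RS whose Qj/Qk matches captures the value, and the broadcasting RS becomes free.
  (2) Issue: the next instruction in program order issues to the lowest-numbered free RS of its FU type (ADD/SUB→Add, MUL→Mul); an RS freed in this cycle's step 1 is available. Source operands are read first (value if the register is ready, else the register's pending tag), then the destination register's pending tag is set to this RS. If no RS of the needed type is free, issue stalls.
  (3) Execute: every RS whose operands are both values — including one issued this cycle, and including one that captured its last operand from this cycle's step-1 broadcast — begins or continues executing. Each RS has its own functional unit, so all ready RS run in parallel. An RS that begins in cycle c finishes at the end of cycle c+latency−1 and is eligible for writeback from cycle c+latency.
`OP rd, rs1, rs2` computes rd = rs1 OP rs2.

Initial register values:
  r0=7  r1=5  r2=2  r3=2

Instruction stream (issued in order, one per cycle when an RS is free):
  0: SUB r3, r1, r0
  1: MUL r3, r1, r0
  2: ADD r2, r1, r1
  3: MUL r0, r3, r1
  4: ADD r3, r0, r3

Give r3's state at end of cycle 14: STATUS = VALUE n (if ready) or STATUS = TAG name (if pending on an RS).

STATUS = TAG Add1

cycle 1: issue SUB r3<-Add1 // r0:7,r1:5,r2:2,r3:Add1
cycle 2: issue MUL r3<-Mul1 // r0:7,r1:5,r2:2,r3:Mul1
cycle 3: issue ADD r2<-Add2 // r0:7,r1:5,r2:Add2,r3:Mul1
cycle 4: CDB Add1=-2; issue MUL r0<-Mul2 // r0:Mul2,r1:5,r2:Add2,r3:Mul1
cycle 5: issue ADD r3<-Add1 // r0:Mul2,r1:5,r2:Add2,r3:Add1
cycle 6: CDB Add2=10 // r0:Mul2,r1:5,r2:10,r3:Add1
cycle 7: CDB Mul1=35 // r0:Mul2,r1:5,r2:10,r3:Add1
cycle 8: - // r0:Mul2,r1:5,r2:10,r3:Add1
cycle 9: - // r0:Mul2,r1:5,r2:10,r3:Add1
cycle 10: - // r0:Mul2,r1:5,r2:10,r3:Add1
cycle 11: - // r0:Mul2,r1:5,r2:10,r3:Add1
cycle 12: CDB Mul2=175 // r0:175,r1:5,r2:10,r3:Add1
cycle 13: - // r0:175,r1:5,r2:10,r3:Add1
cycle 14: - // r0:175,r1:5,r2:10,r3:Add1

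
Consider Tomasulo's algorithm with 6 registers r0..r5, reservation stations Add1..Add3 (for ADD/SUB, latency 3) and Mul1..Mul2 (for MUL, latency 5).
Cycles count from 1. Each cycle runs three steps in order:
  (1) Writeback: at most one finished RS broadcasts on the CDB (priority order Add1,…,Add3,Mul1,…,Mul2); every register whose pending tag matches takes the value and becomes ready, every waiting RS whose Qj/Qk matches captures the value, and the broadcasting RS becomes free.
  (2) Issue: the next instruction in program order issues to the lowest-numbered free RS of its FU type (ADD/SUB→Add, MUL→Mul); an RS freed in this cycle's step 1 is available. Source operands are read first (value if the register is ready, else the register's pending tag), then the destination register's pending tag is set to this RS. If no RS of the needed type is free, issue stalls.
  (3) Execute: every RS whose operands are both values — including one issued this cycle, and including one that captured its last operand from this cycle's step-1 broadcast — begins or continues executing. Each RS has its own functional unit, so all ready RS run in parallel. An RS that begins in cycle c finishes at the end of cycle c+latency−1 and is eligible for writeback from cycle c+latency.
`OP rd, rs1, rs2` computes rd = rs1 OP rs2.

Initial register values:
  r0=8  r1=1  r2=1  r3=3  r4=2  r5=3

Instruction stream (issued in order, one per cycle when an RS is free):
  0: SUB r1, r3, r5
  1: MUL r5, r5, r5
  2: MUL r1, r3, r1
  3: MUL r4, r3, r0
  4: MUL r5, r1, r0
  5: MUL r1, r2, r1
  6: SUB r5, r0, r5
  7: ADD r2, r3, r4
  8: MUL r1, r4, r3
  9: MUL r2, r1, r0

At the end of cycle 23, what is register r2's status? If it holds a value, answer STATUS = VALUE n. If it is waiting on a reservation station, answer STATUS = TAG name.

c1: issue SUB r1<-Add1 | r0:8,r1:Add1,r2:1,r3:3,r4:2,r5:3
c2: issue MUL r5<-Mul1 | r0:8,r1:Add1,r2:1,r3:3,r4:2,r5:Mul1
c3: issue MUL r1<-Mul2 | r0:8,r1:Mul2,r2:1,r3:3,r4:2,r5:Mul1
c4: CDB Add1=0; stall | r0:8,r1:Mul2,r2:1,r3:3,r4:2,r5:Mul1
c5: stall | r0:8,r1:Mul2,r2:1,r3:3,r4:2,r5:Mul1
c6: stall | r0:8,r1:Mul2,r2:1,r3:3,r4:2,r5:Mul1
c7: CDB Mul1=9; issue MUL r4<-Mul1 | r0:8,r1:Mul2,r2:1,r3:3,r4:Mul1,r5:9
c8: stall | r0:8,r1:Mul2,r2:1,r3:3,r4:Mul1,r5:9
c9: CDB Mul2=0; issue MUL r5<-Mul2 | r0:8,r1:0,r2:1,r3:3,r4:Mul1,r5:Mul2
c10: stall | r0:8,r1:0,r2:1,r3:3,r4:Mul1,r5:Mul2
c11: stall | r0:8,r1:0,r2:1,r3:3,r4:Mul1,r5:Mul2
c12: CDB Mul1=24; issue MUL r1<-Mul1 | r0:8,r1:Mul1,r2:1,r3:3,r4:24,r5:Mul2
c13: issue SUB r5<-Add1 | r0:8,r1:Mul1,r2:1,r3:3,r4:24,r5:Add1
c14: CDB Mul2=0; issue ADD r2<-Add2 | r0:8,r1:Mul1,r2:Add2,r3:3,r4:24,r5:Add1
c15: issue MUL r1<-Mul2 | r0:8,r1:Mul2,r2:Add2,r3:3,r4:24,r5:Add1
c16: stall | r0:8,r1:Mul2,r2:Add2,r3:3,r4:24,r5:Add1
c17: CDB Add1=8; stall | r0:8,r1:Mul2,r2:Add2,r3:3,r4:24,r5:8
c18: CDB Add2=27; stall | r0:8,r1:Mul2,r2:27,r3:3,r4:24,r5:8
c19: CDB Mul1=0; issue MUL r2<-Mul1 | r0:8,r1:Mul2,r2:Mul1,r3:3,r4:24,r5:8
c20: CDB Mul2=72 | r0:8,r1:72,r2:Mul1,r3:3,r4:24,r5:8
c21: - | r0:8,r1:72,r2:Mul1,r3:3,r4:24,r5:8
c22: - | r0:8,r1:72,r2:Mul1,r3:3,r4:24,r5:8
c23: - | r0:8,r1:72,r2:Mul1,r3:3,r4:24,r5:8

STATUS = TAG Mul1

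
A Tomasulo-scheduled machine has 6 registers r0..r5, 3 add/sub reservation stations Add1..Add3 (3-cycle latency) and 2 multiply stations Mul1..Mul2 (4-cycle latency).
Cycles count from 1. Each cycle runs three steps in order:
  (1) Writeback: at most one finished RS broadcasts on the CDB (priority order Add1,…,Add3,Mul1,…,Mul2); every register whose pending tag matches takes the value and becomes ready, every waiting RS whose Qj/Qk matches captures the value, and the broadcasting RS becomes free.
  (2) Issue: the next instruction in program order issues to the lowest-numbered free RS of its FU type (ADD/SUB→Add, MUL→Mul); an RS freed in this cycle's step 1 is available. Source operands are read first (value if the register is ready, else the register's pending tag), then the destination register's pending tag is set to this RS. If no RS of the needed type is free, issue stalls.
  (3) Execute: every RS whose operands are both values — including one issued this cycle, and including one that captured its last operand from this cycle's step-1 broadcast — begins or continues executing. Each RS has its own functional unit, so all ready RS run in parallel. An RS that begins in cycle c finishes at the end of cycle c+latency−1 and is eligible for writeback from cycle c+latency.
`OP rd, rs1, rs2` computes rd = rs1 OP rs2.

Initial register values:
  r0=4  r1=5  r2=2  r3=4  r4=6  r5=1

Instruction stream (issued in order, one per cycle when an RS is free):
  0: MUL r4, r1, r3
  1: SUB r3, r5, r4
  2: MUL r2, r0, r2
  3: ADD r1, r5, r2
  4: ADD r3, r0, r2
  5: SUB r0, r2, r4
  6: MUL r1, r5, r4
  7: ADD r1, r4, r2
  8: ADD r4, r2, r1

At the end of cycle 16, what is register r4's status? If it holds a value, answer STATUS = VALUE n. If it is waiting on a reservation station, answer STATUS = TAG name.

STATUS = VALUE 36

c1: issue MUL r4<-Mul1 | r0:4,r1:5,r2:2,r3:4,r4:Mul1,r5:1
c2: issue SUB r3<-Add1 | r0:4,r1:5,r2:2,r3:Add1,r4:Mul1,r5:1
c3: issue MUL r2<-Mul2 | r0:4,r1:5,r2:Mul2,r3:Add1,r4:Mul1,r5:1
c4: issue ADD r1<-Add2 | r0:4,r1:Add2,r2:Mul2,r3:Add1,r4:Mul1,r5:1
c5: CDB Mul1=20; issue ADD r3<-Add3 | r0:4,r1:Add2,r2:Mul2,r3:Add3,r4:20,r5:1
c6: stall | r0:4,r1:Add2,r2:Mul2,r3:Add3,r4:20,r5:1
c7: CDB Mul2=8; stall | r0:4,r1:Add2,r2:8,r3:Add3,r4:20,r5:1
c8: CDB Add1=-19; issue SUB r0<-Add1 | r0:Add1,r1:Add2,r2:8,r3:Add3,r4:20,r5:1
c9: issue MUL r1<-Mul1 | r0:Add1,r1:Mul1,r2:8,r3:Add3,r4:20,r5:1
c10: CDB Add2=9; issue ADD r1<-Add2 | r0:Add1,r1:Add2,r2:8,r3:Add3,r4:20,r5:1
c11: CDB Add1=-12; issue ADD r4<-Add1 | r0:-12,r1:Add2,r2:8,r3:Add3,r4:Add1,r5:1
c12: CDB Add3=12 | r0:-12,r1:Add2,r2:8,r3:12,r4:Add1,r5:1
c13: CDB Add2=28 | r0:-12,r1:28,r2:8,r3:12,r4:Add1,r5:1
c14: CDB Mul1=20 | r0:-12,r1:28,r2:8,r3:12,r4:Add1,r5:1
c15: - | r0:-12,r1:28,r2:8,r3:12,r4:Add1,r5:1
c16: CDB Add1=36 | r0:-12,r1:28,r2:8,r3:12,r4:36,r5:1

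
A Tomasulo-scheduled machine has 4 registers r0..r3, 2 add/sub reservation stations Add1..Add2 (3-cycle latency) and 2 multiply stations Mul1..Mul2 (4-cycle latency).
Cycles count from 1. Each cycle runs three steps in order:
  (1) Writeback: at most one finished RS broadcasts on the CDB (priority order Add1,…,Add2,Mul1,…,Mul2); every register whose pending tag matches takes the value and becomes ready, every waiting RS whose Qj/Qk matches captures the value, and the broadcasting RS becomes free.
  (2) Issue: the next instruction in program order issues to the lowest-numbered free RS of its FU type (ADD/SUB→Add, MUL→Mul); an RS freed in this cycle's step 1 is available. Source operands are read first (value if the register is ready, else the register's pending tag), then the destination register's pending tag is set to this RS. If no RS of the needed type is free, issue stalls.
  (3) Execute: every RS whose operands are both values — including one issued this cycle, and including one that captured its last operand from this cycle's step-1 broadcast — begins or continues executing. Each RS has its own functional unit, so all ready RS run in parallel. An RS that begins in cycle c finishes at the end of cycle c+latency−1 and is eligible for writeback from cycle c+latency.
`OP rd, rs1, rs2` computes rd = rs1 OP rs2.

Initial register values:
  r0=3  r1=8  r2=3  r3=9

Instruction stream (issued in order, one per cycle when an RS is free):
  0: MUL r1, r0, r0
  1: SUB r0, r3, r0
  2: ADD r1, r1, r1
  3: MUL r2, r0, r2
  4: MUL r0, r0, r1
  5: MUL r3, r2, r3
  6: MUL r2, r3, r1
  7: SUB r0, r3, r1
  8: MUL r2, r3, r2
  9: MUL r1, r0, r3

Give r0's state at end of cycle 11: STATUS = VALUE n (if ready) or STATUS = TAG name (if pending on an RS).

  c1: issue MUL r1<-Mul1  regs: r0:3,r1:Mul1,r2:3,r3:9
  c2: issue SUB r0<-Add1  regs: r0:Add1,r1:Mul1,r2:3,r3:9
  c3: issue ADD r1<-Add2  regs: r0:Add1,r1:Add2,r2:3,r3:9
  c4: issue MUL r2<-Mul2  regs: r0:Add1,r1:Add2,r2:Mul2,r3:9
  c5: CDB Add1=6; stall  regs: r0:6,r1:Add2,r2:Mul2,r3:9
  c6: CDB Mul1=9; issue MUL r0<-Mul1  regs: r0:Mul1,r1:Add2,r2:Mul2,r3:9
  c7: stall  regs: r0:Mul1,r1:Add2,r2:Mul2,r3:9
  c8: stall  regs: r0:Mul1,r1:Add2,r2:Mul2,r3:9
  c9: CDB Add2=18; stall  regs: r0:Mul1,r1:18,r2:Mul2,r3:9
  c10: CDB Mul2=18; issue MUL r3<-Mul2  regs: r0:Mul1,r1:18,r2:18,r3:Mul2
  c11: stall  regs: r0:Mul1,r1:18,r2:18,r3:Mul2

STATUS = TAG Mul1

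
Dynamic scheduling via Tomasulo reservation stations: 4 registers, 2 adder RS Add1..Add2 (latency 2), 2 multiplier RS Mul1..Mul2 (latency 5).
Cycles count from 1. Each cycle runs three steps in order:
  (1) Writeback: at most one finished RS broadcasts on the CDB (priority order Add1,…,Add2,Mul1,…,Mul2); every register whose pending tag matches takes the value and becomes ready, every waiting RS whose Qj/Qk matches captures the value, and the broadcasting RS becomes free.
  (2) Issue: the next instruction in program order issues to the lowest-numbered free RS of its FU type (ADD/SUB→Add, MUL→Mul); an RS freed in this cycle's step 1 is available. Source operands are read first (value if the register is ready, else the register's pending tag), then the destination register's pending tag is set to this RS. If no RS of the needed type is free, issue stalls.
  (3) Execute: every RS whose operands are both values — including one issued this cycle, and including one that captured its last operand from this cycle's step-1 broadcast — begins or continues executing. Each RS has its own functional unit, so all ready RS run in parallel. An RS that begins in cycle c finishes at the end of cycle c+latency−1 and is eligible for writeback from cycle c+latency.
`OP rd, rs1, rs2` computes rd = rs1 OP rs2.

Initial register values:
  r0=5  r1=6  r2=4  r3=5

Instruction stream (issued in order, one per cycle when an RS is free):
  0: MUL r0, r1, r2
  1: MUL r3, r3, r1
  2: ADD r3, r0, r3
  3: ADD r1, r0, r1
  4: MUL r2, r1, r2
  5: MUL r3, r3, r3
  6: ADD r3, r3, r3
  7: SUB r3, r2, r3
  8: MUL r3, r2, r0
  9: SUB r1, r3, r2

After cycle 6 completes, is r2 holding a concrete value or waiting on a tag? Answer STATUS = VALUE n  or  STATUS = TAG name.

STATUS = TAG Mul1

cycle 1: issue MUL r0<-Mul1 // r0:Mul1,r1:6,r2:4,r3:5
cycle 2: issue MUL r3<-Mul2 // r0:Mul1,r1:6,r2:4,r3:Mul2
cycle 3: issue ADD r3<-Add1 // r0:Mul1,r1:6,r2:4,r3:Add1
cycle 4: issue ADD r1<-Add2 // r0:Mul1,r1:Add2,r2:4,r3:Add1
cycle 5: stall // r0:Mul1,r1:Add2,r2:4,r3:Add1
cycle 6: CDB Mul1=24; issue MUL r2<-Mul1 // r0:24,r1:Add2,r2:Mul1,r3:Add1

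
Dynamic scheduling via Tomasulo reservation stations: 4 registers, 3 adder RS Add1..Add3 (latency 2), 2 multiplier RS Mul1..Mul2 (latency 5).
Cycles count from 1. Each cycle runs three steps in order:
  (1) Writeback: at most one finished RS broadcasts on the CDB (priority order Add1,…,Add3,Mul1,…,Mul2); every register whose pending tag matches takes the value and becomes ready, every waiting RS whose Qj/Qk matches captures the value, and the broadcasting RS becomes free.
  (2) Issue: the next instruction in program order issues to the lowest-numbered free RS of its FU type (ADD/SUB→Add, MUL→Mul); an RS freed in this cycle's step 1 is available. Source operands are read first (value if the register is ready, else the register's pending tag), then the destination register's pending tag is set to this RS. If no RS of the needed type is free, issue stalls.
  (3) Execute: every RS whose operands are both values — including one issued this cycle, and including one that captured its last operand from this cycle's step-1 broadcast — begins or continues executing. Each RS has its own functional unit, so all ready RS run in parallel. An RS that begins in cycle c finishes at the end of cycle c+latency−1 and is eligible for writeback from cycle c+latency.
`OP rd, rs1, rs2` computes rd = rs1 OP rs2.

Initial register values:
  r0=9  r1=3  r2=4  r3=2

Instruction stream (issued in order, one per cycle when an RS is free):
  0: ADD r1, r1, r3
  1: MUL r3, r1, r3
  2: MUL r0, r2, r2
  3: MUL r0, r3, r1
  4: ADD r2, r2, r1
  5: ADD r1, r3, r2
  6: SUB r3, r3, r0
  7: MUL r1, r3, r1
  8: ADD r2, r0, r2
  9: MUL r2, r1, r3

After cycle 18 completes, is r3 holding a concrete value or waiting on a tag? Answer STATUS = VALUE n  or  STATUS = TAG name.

STATUS = VALUE -40

cycle 1: issue ADD r1<-Add1 // r0:9,r1:Add1,r2:4,r3:2
cycle 2: issue MUL r3<-Mul1 // r0:9,r1:Add1,r2:4,r3:Mul1
cycle 3: CDB Add1=5; issue MUL r0<-Mul2 // r0:Mul2,r1:5,r2:4,r3:Mul1
cycle 4: stall // r0:Mul2,r1:5,r2:4,r3:Mul1
cycle 5: stall // r0:Mul2,r1:5,r2:4,r3:Mul1
cycle 6: stall // r0:Mul2,r1:5,r2:4,r3:Mul1
cycle 7: stall // r0:Mul2,r1:5,r2:4,r3:Mul1
cycle 8: CDB Mul1=10; issue MUL r0<-Mul1 // r0:Mul1,r1:5,r2:4,r3:10
cycle 9: CDB Mul2=16; issue ADD r2<-Add1 // r0:Mul1,r1:5,r2:Add1,r3:10
cycle 10: issue ADD r1<-Add2 // r0:Mul1,r1:Add2,r2:Add1,r3:10
cycle 11: CDB Add1=9; issue SUB r3<-Add1 // r0:Mul1,r1:Add2,r2:9,r3:Add1
cycle 12: issue MUL r1<-Mul2 // r0:Mul1,r1:Mul2,r2:9,r3:Add1
cycle 13: CDB Add2=19; issue ADD r2<-Add2 // r0:Mul1,r1:Mul2,r2:Add2,r3:Add1
cycle 14: CDB Mul1=50; issue MUL r2<-Mul1 // r0:50,r1:Mul2,r2:Mul1,r3:Add1
cycle 15: - // r0:50,r1:Mul2,r2:Mul1,r3:Add1
cycle 16: CDB Add1=-40 // r0:50,r1:Mul2,r2:Mul1,r3:-40
cycle 17: CDB Add2=59 // r0:50,r1:Mul2,r2:Mul1,r3:-40
cycle 18: - // r0:50,r1:Mul2,r2:Mul1,r3:-40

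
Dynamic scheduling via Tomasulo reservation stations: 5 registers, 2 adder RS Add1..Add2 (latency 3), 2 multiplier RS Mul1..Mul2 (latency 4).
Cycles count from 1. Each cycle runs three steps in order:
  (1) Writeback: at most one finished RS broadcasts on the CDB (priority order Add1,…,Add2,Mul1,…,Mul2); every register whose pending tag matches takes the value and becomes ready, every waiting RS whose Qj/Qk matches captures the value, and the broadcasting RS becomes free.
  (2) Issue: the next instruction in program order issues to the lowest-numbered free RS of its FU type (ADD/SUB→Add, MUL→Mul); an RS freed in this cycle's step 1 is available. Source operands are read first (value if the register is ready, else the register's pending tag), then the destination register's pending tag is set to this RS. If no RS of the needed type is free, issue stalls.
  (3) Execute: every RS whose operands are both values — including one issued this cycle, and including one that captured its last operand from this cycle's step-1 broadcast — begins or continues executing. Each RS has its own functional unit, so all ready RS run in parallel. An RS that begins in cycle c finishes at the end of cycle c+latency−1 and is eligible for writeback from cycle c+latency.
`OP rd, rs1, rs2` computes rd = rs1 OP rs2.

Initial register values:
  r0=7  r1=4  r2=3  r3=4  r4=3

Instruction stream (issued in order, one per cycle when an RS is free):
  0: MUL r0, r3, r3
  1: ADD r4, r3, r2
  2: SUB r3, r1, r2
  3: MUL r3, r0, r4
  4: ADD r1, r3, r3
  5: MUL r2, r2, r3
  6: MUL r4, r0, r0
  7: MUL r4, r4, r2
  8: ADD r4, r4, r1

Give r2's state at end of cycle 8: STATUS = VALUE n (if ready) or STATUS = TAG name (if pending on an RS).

STATUS = TAG Mul1

  c1: issue MUL r0<-Mul1  regs: r0:Mul1,r1:4,r2:3,r3:4,r4:3
  c2: issue ADD r4<-Add1  regs: r0:Mul1,r1:4,r2:3,r3:4,r4:Add1
  c3: issue SUB r3<-Add2  regs: r0:Mul1,r1:4,r2:3,r3:Add2,r4:Add1
  c4: issue MUL r3<-Mul2  regs: r0:Mul1,r1:4,r2:3,r3:Mul2,r4:Add1
  c5: CDB Add1=7; issue ADD r1<-Add1  regs: r0:Mul1,r1:Add1,r2:3,r3:Mul2,r4:7
  c6: CDB Add2=1; stall  regs: r0:Mul1,r1:Add1,r2:3,r3:Mul2,r4:7
  c7: CDB Mul1=16; issue MUL r2<-Mul1  regs: r0:16,r1:Add1,r2:Mul1,r3:Mul2,r4:7
  c8: stall  regs: r0:16,r1:Add1,r2:Mul1,r3:Mul2,r4:7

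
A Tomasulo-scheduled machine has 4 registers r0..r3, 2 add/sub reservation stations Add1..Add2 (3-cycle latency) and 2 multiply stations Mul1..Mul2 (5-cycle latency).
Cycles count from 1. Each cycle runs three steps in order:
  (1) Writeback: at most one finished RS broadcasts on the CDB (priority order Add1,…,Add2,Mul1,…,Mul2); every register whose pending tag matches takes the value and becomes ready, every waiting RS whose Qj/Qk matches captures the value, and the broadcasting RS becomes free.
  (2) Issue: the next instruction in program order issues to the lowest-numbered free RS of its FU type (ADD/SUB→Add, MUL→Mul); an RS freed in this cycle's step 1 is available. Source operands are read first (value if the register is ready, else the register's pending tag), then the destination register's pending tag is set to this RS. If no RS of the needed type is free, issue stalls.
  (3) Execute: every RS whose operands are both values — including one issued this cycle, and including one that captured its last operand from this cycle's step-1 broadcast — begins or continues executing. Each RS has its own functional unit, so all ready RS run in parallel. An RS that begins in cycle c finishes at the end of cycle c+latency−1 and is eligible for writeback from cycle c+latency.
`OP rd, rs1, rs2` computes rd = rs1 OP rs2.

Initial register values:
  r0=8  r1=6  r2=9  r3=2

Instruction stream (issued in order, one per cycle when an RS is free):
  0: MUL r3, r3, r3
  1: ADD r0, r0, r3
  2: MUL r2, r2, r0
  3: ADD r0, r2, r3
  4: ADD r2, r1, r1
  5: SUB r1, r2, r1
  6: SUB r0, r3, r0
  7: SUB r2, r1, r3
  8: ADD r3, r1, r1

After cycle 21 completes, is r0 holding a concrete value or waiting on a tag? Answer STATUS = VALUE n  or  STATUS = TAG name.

c1: issue MUL r3<-Mul1 | r0:8,r1:6,r2:9,r3:Mul1
c2: issue ADD r0<-Add1 | r0:Add1,r1:6,r2:9,r3:Mul1
c3: issue MUL r2<-Mul2 | r0:Add1,r1:6,r2:Mul2,r3:Mul1
c4: issue ADD r0<-Add2 | r0:Add2,r1:6,r2:Mul2,r3:Mul1
c5: stall | r0:Add2,r1:6,r2:Mul2,r3:Mul1
c6: CDB Mul1=4; stall | r0:Add2,r1:6,r2:Mul2,r3:4
c7: stall | r0:Add2,r1:6,r2:Mul2,r3:4
c8: stall | r0:Add2,r1:6,r2:Mul2,r3:4
c9: CDB Add1=12; issue ADD r2<-Add1 | r0:Add2,r1:6,r2:Add1,r3:4
c10: stall | r0:Add2,r1:6,r2:Add1,r3:4
c11: stall | r0:Add2,r1:6,r2:Add1,r3:4
c12: CDB Add1=12; issue SUB r1<-Add1 | r0:Add2,r1:Add1,r2:12,r3:4
c13: stall | r0:Add2,r1:Add1,r2:12,r3:4
c14: CDB Mul2=108; stall | r0:Add2,r1:Add1,r2:12,r3:4
c15: CDB Add1=6; issue SUB r0<-Add1 | r0:Add1,r1:6,r2:12,r3:4
c16: stall | r0:Add1,r1:6,r2:12,r3:4
c17: CDB Add2=112; issue SUB r2<-Add2 | r0:Add1,r1:6,r2:Add2,r3:4
c18: stall | r0:Add1,r1:6,r2:Add2,r3:4
c19: stall | r0:Add1,r1:6,r2:Add2,r3:4
c20: CDB Add1=-108; issue ADD r3<-Add1 | r0:-108,r1:6,r2:Add2,r3:Add1
c21: CDB Add2=2 | r0:-108,r1:6,r2:2,r3:Add1

STATUS = VALUE -108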